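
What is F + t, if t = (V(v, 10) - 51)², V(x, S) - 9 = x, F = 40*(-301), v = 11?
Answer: -11079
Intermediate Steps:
F = -12040
V(x, S) = 9 + x
t = 961 (t = ((9 + 11) - 51)² = (20 - 51)² = (-31)² = 961)
F + t = -12040 + 961 = -11079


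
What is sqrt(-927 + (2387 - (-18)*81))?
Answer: sqrt(2918) ≈ 54.018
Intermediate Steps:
sqrt(-927 + (2387 - (-18)*81)) = sqrt(-927 + (2387 - 1*(-1458))) = sqrt(-927 + (2387 + 1458)) = sqrt(-927 + 3845) = sqrt(2918)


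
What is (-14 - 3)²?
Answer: 289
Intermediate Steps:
(-14 - 3)² = (-17)² = 289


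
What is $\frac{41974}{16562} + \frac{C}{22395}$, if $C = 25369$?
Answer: $\frac{680084554}{185452995} \approx 3.6672$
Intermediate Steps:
$\frac{41974}{16562} + \frac{C}{22395} = \frac{41974}{16562} + \frac{25369}{22395} = 41974 \cdot \frac{1}{16562} + 25369 \cdot \frac{1}{22395} = \frac{20987}{8281} + \frac{25369}{22395} = \frac{680084554}{185452995}$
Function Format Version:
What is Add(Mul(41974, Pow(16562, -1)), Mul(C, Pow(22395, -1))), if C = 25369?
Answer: Rational(680084554, 185452995) ≈ 3.6672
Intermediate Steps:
Add(Mul(41974, Pow(16562, -1)), Mul(C, Pow(22395, -1))) = Add(Mul(41974, Pow(16562, -1)), Mul(25369, Pow(22395, -1))) = Add(Mul(41974, Rational(1, 16562)), Mul(25369, Rational(1, 22395))) = Add(Rational(20987, 8281), Rational(25369, 22395)) = Rational(680084554, 185452995)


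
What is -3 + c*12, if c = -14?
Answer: -171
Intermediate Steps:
-3 + c*12 = -3 - 14*12 = -3 - 168 = -171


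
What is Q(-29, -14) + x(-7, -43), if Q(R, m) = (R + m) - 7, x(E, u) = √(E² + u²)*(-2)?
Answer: -50 - 2*√1898 ≈ -137.13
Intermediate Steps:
x(E, u) = -2*√(E² + u²)
Q(R, m) = -7 + R + m
Q(-29, -14) + x(-7, -43) = (-7 - 29 - 14) - 2*√((-7)² + (-43)²) = -50 - 2*√(49 + 1849) = -50 - 2*√1898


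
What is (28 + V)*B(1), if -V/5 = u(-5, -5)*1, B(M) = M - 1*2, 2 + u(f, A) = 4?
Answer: -18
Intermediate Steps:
u(f, A) = 2 (u(f, A) = -2 + 4 = 2)
B(M) = -2 + M (B(M) = M - 2 = -2 + M)
V = -10 ≈ -10.000
(28 + V)*B(1) = (28 - 10)*(-2 + 1) = 18*(-1) = -18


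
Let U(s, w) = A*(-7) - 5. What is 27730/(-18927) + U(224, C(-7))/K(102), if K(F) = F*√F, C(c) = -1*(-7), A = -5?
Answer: -27730/18927 + 5*√102/1734 ≈ -1.4360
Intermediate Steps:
C(c) = 7
K(F) = F^(3/2)
U(s, w) = 30 (U(s, w) = -5*(-7) - 5 = 35 - 5 = 30)
27730/(-18927) + U(224, C(-7))/K(102) = 27730/(-18927) + 30/(102^(3/2)) = 27730*(-1/18927) + 30/((102*√102)) = -27730/18927 + 30*(√102/10404) = -27730/18927 + 5*√102/1734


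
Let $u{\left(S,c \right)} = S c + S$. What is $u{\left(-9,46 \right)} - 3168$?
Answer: $-3591$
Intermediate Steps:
$u{\left(S,c \right)} = S + S c$
$u{\left(-9,46 \right)} - 3168 = - 9 \left(1 + 46\right) - 3168 = \left(-9\right) 47 - 3168 = -423 - 3168 = -3591$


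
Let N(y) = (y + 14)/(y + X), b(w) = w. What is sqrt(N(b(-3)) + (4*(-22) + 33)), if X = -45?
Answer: I*sqrt(7953)/12 ≈ 7.4316*I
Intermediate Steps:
N(y) = (14 + y)/(-45 + y) (N(y) = (y + 14)/(y - 45) = (14 + y)/(-45 + y))
sqrt(N(b(-3)) + (4*(-22) + 33)) = sqrt((14 - 3)/(-45 - 3) + (4*(-22) + 33)) = sqrt(11/(-48) + (-88 + 33)) = sqrt(-1/48*11 - 55) = sqrt(-11/48 - 55) = sqrt(-2651/48) = I*sqrt(7953)/12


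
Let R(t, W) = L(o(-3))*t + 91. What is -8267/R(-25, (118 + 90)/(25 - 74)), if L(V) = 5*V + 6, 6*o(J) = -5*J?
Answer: 16534/743 ≈ 22.253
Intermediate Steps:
o(J) = -5*J/6 (o(J) = (-5*J)/6 = -5*J/6)
L(V) = 6 + 5*V
R(t, W) = 91 + 37*t/2 (R(t, W) = (6 + 5*(-5/6*(-3)))*t + 91 = (6 + 5*(5/2))*t + 91 = (6 + 25/2)*t + 91 = 37*t/2 + 91 = 91 + 37*t/2)
-8267/R(-25, (118 + 90)/(25 - 74)) = -8267/(91 + (37/2)*(-25)) = -8267/(91 - 925/2) = -8267/(-743/2) = -8267*(-2/743) = 16534/743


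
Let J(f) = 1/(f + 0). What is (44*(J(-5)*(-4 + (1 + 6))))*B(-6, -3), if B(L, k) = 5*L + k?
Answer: 4356/5 ≈ 871.20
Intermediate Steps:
B(L, k) = k + 5*L
J(f) = 1/f
(44*(J(-5)*(-4 + (1 + 6))))*B(-6, -3) = (44*((-4 + (1 + 6))/(-5)))*(-3 + 5*(-6)) = (44*(-(-4 + 7)/5))*(-3 - 30) = (44*(-⅕*3))*(-33) = (44*(-⅗))*(-33) = -132/5*(-33) = 4356/5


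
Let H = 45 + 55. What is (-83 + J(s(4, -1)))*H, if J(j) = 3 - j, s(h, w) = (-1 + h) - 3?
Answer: -8000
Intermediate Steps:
s(h, w) = -4 + h
H = 100
(-83 + J(s(4, -1)))*H = (-83 + (3 - (-4 + 4)))*100 = (-83 + (3 - 1*0))*100 = (-83 + (3 + 0))*100 = (-83 + 3)*100 = -80*100 = -8000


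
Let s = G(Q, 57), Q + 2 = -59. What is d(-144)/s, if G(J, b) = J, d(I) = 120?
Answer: -120/61 ≈ -1.9672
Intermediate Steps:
Q = -61 (Q = -2 - 59 = -61)
s = -61
d(-144)/s = 120/(-61) = 120*(-1/61) = -120/61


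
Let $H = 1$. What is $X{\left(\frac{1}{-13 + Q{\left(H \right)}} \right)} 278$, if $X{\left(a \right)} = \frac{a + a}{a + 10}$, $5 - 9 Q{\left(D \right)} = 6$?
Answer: $- \frac{5004}{1171} \approx -4.2733$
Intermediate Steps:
$Q{\left(D \right)} = - \frac{1}{9}$ ($Q{\left(D \right)} = \frac{5}{9} - \frac{2}{3} = - \frac{1}{9}$)
$X{\left(a \right)} = \frac{2 a}{10 + a}$
$X{\left(\frac{1}{-13 + Q{\left(H \right)}} \right)} 278 = \frac{2}{\left(-13 - \frac{1}{9}\right) \left(10 + \frac{1}{-13 - \frac{1}{9}}\right)} 278 = \frac{2}{\left(- \frac{118}{9}\right) \left(10 + \frac{1}{- \frac{118}{9}}\right)} 278 = 2 \left(- \frac{9}{118}\right) \frac{1}{10 - \frac{9}{118}} \cdot 278 = 2 \left(- \frac{9}{118}\right) \frac{1}{\frac{1171}{118}} \cdot 278 = 2 \left(- \frac{9}{118}\right) \frac{118}{1171} \cdot 278 = \left(- \frac{18}{1171}\right) 278 = - \frac{5004}{1171}$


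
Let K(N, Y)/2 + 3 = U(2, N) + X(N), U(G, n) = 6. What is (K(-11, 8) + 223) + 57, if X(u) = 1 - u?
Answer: 310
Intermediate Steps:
K(N, Y) = 8 - 2*N (K(N, Y) = -6 + 2*(6 + (1 - N)) = -6 + 2*(7 - N) = -6 + (14 - 2*N) = 8 - 2*N)
(K(-11, 8) + 223) + 57 = ((8 - 2*(-11)) + 223) + 57 = ((8 + 22) + 223) + 57 = (30 + 223) + 57 = 253 + 57 = 310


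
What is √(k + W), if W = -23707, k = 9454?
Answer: I*√14253 ≈ 119.39*I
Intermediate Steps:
√(k + W) = √(9454 - 23707) = √(-14253) = I*√14253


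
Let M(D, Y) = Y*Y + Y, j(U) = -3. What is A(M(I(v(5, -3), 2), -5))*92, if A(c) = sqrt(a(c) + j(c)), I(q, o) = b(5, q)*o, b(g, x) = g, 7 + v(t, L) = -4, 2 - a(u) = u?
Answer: 92*I*sqrt(21) ≈ 421.6*I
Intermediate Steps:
a(u) = 2 - u
v(t, L) = -11 (v(t, L) = -7 - 4 = -11)
I(q, o) = 5*o
M(D, Y) = Y + Y**2 (M(D, Y) = Y**2 + Y = Y + Y**2)
A(c) = sqrt(-1 - c) (A(c) = sqrt((2 - c) - 3) = sqrt(-1 - c))
A(M(I(v(5, -3), 2), -5))*92 = sqrt(-1 - (-5)*(1 - 5))*92 = sqrt(-1 - (-5)*(-4))*92 = sqrt(-1 - 1*20)*92 = sqrt(-1 - 20)*92 = sqrt(-21)*92 = (I*sqrt(21))*92 = 92*I*sqrt(21)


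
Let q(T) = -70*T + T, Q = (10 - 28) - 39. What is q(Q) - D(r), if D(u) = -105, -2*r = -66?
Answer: 4038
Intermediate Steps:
r = 33 (r = -½*(-66) = 33)
Q = -57 (Q = -18 - 39 = -57)
q(T) = -69*T
q(Q) - D(r) = -69*(-57) - 1*(-105) = 3933 + 105 = 4038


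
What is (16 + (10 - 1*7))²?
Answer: 361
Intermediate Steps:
(16 + (10 - 1*7))² = (16 + (10 - 7))² = (16 + 3)² = 19² = 361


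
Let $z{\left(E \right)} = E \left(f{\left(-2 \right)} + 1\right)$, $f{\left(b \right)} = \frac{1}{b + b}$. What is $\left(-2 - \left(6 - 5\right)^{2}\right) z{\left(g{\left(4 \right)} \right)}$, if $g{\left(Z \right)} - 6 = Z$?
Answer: $- \frac{45}{2} \approx -22.5$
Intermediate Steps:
$g{\left(Z \right)} = 6 + Z$
$f{\left(b \right)} = \frac{1}{2 b}$
$z{\left(E \right)} = \frac{3 E}{4}$ ($z{\left(E \right)} = E \left(\frac{1}{2 \left(-2\right)} + 1\right) = E \left(\frac{1}{2} \left(- \frac{1}{2}\right) + 1\right) = E \left(- \frac{1}{4} + 1\right) = E \frac{3}{4} = \frac{3 E}{4}$)
$\left(-2 - \left(6 - 5\right)^{2}\right) z{\left(g{\left(4 \right)} \right)} = \left(-2 - \left(6 - 5\right)^{2}\right) \frac{3 \left(6 + 4\right)}{4} = \left(-2 - 1^{2}\right) \frac{3}{4} \cdot 10 = \left(-2 - 1\right) \frac{15}{2} = \left(-3\right) \frac{15}{2} = - \frac{45}{2}$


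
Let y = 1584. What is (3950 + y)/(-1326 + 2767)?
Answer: 5534/1441 ≈ 3.8404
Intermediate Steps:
(3950 + y)/(-1326 + 2767) = (3950 + 1584)/(-1326 + 2767) = 5534/1441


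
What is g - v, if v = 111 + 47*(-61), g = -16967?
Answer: -14211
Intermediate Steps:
v = -2756 (v = 111 - 2867 = -2756)
g - v = -16967 - 1*(-2756) = -16967 + 2756 = -14211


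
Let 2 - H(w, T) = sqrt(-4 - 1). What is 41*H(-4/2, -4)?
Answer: 82 - 41*I*sqrt(5) ≈ 82.0 - 91.679*I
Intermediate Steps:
H(w, T) = 2 - I*sqrt(5) (H(w, T) = 2 - sqrt(-4 - 1) = 2 - sqrt(-5) = 2 - I*sqrt(5))
41*H(-4/2, -4) = 41*(2 - I*sqrt(5)) = 82 - 41*I*sqrt(5)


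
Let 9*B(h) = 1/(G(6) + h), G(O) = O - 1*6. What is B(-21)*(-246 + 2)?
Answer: 244/189 ≈ 1.2910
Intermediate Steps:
G(O) = -6 + O (G(O) = O - 6 = -6 + O)
B(h) = 1/(9*h) (B(h) = 1/(9*((-6 + 6) + h)) = 1/(9*(0 + h)) = 1/(9*h))
B(-21)*(-246 + 2) = ((1/9)/(-21))*(-246 + 2) = ((1/9)*(-1/21))*(-244) = -1/189*(-244) = 244/189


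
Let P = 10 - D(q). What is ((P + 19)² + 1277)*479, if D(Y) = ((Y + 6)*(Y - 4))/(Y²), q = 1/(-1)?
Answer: 2008447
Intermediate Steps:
q = -1
D(Y) = (-4 + Y)*(6 + Y)/Y² (D(Y) = ((6 + Y)*(-4 + Y))/Y² = ((-4 + Y)*(6 + Y))/Y² = (-4 + Y)*(6 + Y)/Y²)
P = 35 (P = 10 - (1 - 24/(-1)² + 2/(-1)) = 10 - (1 - 24*1 + 2*(-1)) = 10 - (1 - 24 - 2) = 10 - 1*(-25) = 10 + 25 = 35)
((P + 19)² + 1277)*479 = ((35 + 19)² + 1277)*479 = (54² + 1277)*479 = (2916 + 1277)*479 = 4193*479 = 2008447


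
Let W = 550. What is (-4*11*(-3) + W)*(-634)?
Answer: -432388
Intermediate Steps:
(-4*11*(-3) + W)*(-634) = (-4*11*(-3) + 550)*(-634) = (-44*(-3) + 550)*(-634) = (132 + 550)*(-634) = 682*(-634) = -432388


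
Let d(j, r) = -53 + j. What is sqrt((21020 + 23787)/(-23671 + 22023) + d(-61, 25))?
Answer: I*sqrt(23965937)/412 ≈ 11.882*I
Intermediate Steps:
sqrt((21020 + 23787)/(-23671 + 22023) + d(-61, 25)) = sqrt((21020 + 23787)/(-23671 + 22023) + (-53 - 61)) = sqrt(44807/(-1648) - 114) = sqrt(44807*(-1/1648) - 114) = sqrt(-44807/1648 - 114) = sqrt(-232679/1648) = I*sqrt(23965937)/412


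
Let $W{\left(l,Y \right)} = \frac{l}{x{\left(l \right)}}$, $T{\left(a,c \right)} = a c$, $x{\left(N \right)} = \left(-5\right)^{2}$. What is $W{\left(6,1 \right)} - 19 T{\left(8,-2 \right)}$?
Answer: $\frac{7606}{25} \approx 304.24$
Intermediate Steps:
$x{\left(N \right)} = 25$
$W{\left(l,Y \right)} = \frac{l}{25}$
$W{\left(6,1 \right)} - 19 T{\left(8,-2 \right)} = \frac{1}{25} \cdot 6 - 19 \cdot 8 \left(-2\right) = \frac{6}{25} - -304 = \frac{6}{25} + 304 = \frac{7606}{25}$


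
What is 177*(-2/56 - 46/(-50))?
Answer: 109563/700 ≈ 156.52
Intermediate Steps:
177*(-2/56 - 46/(-50)) = 177*(-2*1/56 - 46*(-1/50)) = 177*(-1/28 + 23/25) = 177*(619/700) = 109563/700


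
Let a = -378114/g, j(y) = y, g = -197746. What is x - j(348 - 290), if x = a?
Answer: -5545577/98873 ≈ -56.088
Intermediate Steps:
a = 189057/98873 (a = -378114/(-197746) = -378114*(-1/197746) = 189057/98873 ≈ 1.9121)
x = 189057/98873 ≈ 1.9121
x - j(348 - 290) = 189057/98873 - (348 - 290) = 189057/98873 - 1*58 = 189057/98873 - 58 = -5545577/98873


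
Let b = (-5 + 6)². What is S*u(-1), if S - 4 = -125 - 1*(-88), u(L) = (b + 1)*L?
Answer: 66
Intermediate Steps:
b = 1 (b = 1² = 1)
u(L) = 2*L (u(L) = (1 + 1)*L = 2*L)
S = -33 (S = 4 + (-125 - 1*(-88)) = 4 + (-125 + 88) = 4 - 37 = -33)
S*u(-1) = -66*(-1) = -33*(-2) = 66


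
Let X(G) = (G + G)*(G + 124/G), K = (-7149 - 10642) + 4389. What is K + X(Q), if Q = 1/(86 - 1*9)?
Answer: -77990064/5929 ≈ -13154.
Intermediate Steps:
K = -13402 (K = -17791 + 4389 = -13402)
Q = 1/77 (Q = 1/(86 - 9) = 1/77 ≈ 0.012987)
X(G) = 2*G*(G + 124/G) (X(G) = (2*G)*(G + 124/G) = 2*G*(G + 124/G))
K + X(Q) = -13402 + (248 + 2*(1/77)²) = -13402 + (248 + 2*(1/5929)) = -13402 + (248 + 2/5929) = -13402 + 1470394/5929 = -77990064/5929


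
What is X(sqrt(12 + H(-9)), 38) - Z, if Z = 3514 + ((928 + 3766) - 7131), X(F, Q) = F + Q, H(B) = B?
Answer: -1039 + sqrt(3) ≈ -1037.3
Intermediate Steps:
Z = 1077 (Z = 3514 + (4694 - 7131) = 3514 - 2437 = 1077)
X(sqrt(12 + H(-9)), 38) - Z = (sqrt(12 - 9) + 38) - 1*1077 = (sqrt(3) + 38) - 1077 = (38 + sqrt(3)) - 1077 = -1039 + sqrt(3)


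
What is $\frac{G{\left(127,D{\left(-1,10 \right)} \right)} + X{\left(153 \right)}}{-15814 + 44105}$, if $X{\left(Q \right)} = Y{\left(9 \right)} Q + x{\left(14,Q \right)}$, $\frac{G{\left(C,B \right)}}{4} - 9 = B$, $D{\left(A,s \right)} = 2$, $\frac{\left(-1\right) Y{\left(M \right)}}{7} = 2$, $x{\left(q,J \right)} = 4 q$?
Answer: $- \frac{2042}{28291} \approx -0.072178$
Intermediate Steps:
$Y{\left(M \right)} = -14$ ($Y{\left(M \right)} = \left(-7\right) 2 = -14$)
$G{\left(C,B \right)} = 36 + 4 B$
$X{\left(Q \right)} = 56 - 14 Q$ ($X{\left(Q \right)} = - 14 Q + 4 \cdot 14 = - 14 Q + 56 = 56 - 14 Q$)
$\frac{G{\left(127,D{\left(-1,10 \right)} \right)} + X{\left(153 \right)}}{-15814 + 44105} = \frac{\left(36 + 4 \cdot 2\right) + \left(56 - 2142\right)}{-15814 + 44105} = \frac{\left(36 + 8\right) + \left(56 - 2142\right)}{28291} = \left(44 - 2086\right) \frac{1}{28291} = \left(-2042\right) \frac{1}{28291} = - \frac{2042}{28291}$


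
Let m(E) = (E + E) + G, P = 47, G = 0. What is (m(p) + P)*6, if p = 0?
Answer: 282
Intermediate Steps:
m(E) = 2*E (m(E) = (E + E) + 0 = 2*E + 0 = 2*E)
(m(p) + P)*6 = (2*0 + 47)*6 = (0 + 47)*6 = 47*6 = 282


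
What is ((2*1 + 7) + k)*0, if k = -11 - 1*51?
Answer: 0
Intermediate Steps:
k = -62 (k = -11 - 51 = -62)
((2*1 + 7) + k)*0 = ((2*1 + 7) - 62)*0 = ((2 + 7) - 62)*0 = (9 - 62)*0 = -53*0 = 0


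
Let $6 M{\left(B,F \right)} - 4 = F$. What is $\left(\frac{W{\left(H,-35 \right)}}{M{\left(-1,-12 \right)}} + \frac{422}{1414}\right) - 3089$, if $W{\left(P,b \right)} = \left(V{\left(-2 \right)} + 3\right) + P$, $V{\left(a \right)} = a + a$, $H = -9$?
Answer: $- \frac{4356819}{1414} \approx -3081.2$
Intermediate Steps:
$V{\left(a \right)} = 2 a$
$M{\left(B,F \right)} = \frac{2}{3} + \frac{F}{6}$
$W{\left(P,b \right)} = -1 + P$ ($W{\left(P,b \right)} = \left(2 \left(-2\right) + 3\right) + P = \left(-4 + 3\right) + P = -1 + P$)
$\left(\frac{W{\left(H,-35 \right)}}{M{\left(-1,-12 \right)}} + \frac{422}{1414}\right) - 3089 = \left(\frac{-1 - 9}{\frac{2}{3} + \frac{1}{6} \left(-12\right)} + \frac{422}{1414}\right) - 3089 = \left(- \frac{10}{\frac{2}{3} - 2} + 422 \cdot \frac{1}{1414}\right) - 3089 = \left(- \frac{10}{- \frac{4}{3}} + \frac{211}{707}\right) - 3089 = \left(\left(-10\right) \left(- \frac{3}{4}\right) + \frac{211}{707}\right) - 3089 = \left(\frac{15}{2} + \frac{211}{707}\right) - 3089 = \frac{11027}{1414} - 3089 = - \frac{4356819}{1414}$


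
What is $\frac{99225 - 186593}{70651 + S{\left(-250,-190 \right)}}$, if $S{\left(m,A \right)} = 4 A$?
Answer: $- \frac{87368}{69891} \approx -1.2501$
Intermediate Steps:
$\frac{99225 - 186593}{70651 + S{\left(-250,-190 \right)}} = \frac{99225 - 186593}{70651 + 4 \left(-190\right)} = - \frac{87368}{70651 - 760} = - \frac{87368}{69891}$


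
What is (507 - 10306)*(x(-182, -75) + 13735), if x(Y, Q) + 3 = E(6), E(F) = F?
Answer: -134618662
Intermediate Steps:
x(Y, Q) = 3 (x(Y, Q) = -3 + 6 = 3)
(507 - 10306)*(x(-182, -75) + 13735) = (507 - 10306)*(3 + 13735) = -9799*13738 = -134618662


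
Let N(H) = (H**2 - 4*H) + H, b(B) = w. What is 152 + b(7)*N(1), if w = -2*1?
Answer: 156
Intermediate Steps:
w = -2
b(B) = -2
N(H) = H**2 - 3*H
152 + b(7)*N(1) = 152 - 2*(-3 + 1) = 152 - 2*(-2) = 152 + 4 = 156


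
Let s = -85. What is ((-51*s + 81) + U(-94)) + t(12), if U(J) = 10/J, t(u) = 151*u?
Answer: 292711/47 ≈ 6227.9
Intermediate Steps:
((-51*s + 81) + U(-94)) + t(12) = ((-51*(-85) + 81) + 10/(-94)) + 151*12 = ((4335 + 81) + 10*(-1/94)) + 1812 = (4416 - 5/47) + 1812 = 207547/47 + 1812 = 292711/47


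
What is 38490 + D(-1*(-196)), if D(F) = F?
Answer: 38686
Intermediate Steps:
38490 + D(-1*(-196)) = 38490 - 1*(-196) = 38490 + 196 = 38686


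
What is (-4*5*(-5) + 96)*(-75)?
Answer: -14700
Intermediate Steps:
(-4*5*(-5) + 96)*(-75) = (-20*(-5) + 96)*(-75) = (100 + 96)*(-75) = 196*(-75) = -14700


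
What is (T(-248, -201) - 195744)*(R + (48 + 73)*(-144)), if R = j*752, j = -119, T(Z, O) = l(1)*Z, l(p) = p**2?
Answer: 20953896704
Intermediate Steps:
T(Z, O) = Z (T(Z, O) = 1**2*Z = 1*Z = Z)
R = -89488 (R = -119*752 = -89488)
(T(-248, -201) - 195744)*(R + (48 + 73)*(-144)) = (-248 - 195744)*(-89488 + (48 + 73)*(-144)) = -195992*(-89488 + 121*(-144)) = -195992*(-89488 - 17424) = -195992*(-106912) = 20953896704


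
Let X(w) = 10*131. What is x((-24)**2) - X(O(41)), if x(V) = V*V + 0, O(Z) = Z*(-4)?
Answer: 330466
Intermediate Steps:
O(Z) = -4*Z
X(w) = 1310
x(V) = V**2 (x(V) = V**2 + 0 = V**2)
x((-24)**2) - X(O(41)) = ((-24)**2)**2 - 1*1310 = 576**2 - 1310 = 331776 - 1310 = 330466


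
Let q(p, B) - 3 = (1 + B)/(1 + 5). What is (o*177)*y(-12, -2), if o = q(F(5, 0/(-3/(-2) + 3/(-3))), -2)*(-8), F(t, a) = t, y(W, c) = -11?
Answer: 44132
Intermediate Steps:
q(p, B) = 19/6 + B/6 (q(p, B) = 3 + (1 + B)/(1 + 5) = 3 + (1 + B)/6 = 3 + (1 + B)*(⅙) = 3 + (⅙ + B/6) = 19/6 + B/6)
o = -68/3 (o = (19/6 + (⅙)*(-2))*(-8) = (19/6 - ⅓)*(-8) = (17/6)*(-8) = -68/3 ≈ -22.667)
(o*177)*y(-12, -2) = -68/3*177*(-11) = -4012*(-11) = 44132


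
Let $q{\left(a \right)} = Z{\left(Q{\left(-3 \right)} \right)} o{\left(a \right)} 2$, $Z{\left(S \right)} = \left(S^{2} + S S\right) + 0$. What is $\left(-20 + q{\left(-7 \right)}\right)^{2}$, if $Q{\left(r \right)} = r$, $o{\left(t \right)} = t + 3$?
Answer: $26896$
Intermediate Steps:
$o{\left(t \right)} = 3 + t$
$Z{\left(S \right)} = 2 S^{2}$ ($Z{\left(S \right)} = \left(S^{2} + S^{2}\right) + 0 = 2 S^{2} + 0 = 2 S^{2}$)
$q{\left(a \right)} = 108 + 36 a$ ($q{\left(a \right)} = 2 \left(-3\right)^{2} \left(3 + a\right) 2 = 2 \cdot 9 \left(3 + a\right) 2 = 18 \left(3 + a\right) 2 = \left(54 + 18 a\right) 2 = 108 + 36 a$)
$\left(-20 + q{\left(-7 \right)}\right)^{2} = \left(-20 + \left(108 + 36 \left(-7\right)\right)\right)^{2} = \left(-20 + \left(108 - 252\right)\right)^{2} = \left(-20 - 144\right)^{2} = \left(-164\right)^{2} = 26896$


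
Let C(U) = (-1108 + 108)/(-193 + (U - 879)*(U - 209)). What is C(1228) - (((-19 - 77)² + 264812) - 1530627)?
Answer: 223321517181/177719 ≈ 1.2566e+6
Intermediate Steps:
C(U) = -1000/(-193 + (-879 + U)*(-209 + U))
C(1228) - (((-19 - 77)² + 264812) - 1530627) = -1000/(183518 + 1228² - 1088*1228) - (((-19 - 77)² + 264812) - 1530627) = -1000/(183518 + 1507984 - 1336064) - (((-96)² + 264812) - 1530627) = -1000/355438 - ((9216 + 264812) - 1530627) = -1000*1/355438 - (274028 - 1530627) = -500/177719 - 1*(-1256599) = -500/177719 + 1256599 = 223321517181/177719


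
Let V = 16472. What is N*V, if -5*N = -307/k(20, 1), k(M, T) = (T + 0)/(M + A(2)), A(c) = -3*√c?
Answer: 20227616 - 15170712*√2/5 ≈ 1.5937e+7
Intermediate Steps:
k(M, T) = T/(M - 3*√2) (k(M, T) = (T + 0)/(M - 3*√2) = T/(M - 3*√2))
N = 1228 - 921*√2/5 (N = -(-307)/(5*(1/(20 - 3*√2))) = -(-307)*(20 - 3*√2)/5 = -(-6140 + 921*√2)/5 = 1228 - 921*√2/5 ≈ 967.50)
N*V = (1228 - 921*√2/5)*16472 = 20227616 - 15170712*√2/5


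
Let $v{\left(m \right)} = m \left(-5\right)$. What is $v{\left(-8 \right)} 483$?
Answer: $19320$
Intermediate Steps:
$v{\left(m \right)} = - 5 m$
$v{\left(-8 \right)} 483 = \left(-5\right) \left(-8\right) 483 = 40 \cdot 483 = 19320$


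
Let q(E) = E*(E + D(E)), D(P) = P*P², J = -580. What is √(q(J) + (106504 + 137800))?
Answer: 4*√7072846294 ≈ 3.3640e+5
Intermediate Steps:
D(P) = P³
q(E) = E*(E + E³)
√(q(J) + (106504 + 137800)) = √(((-580)² + (-580)⁴) + (106504 + 137800)) = √((336400 + 113164960000) + 244304) = √(113165296400 + 244304) = √113165540704 = 4*√7072846294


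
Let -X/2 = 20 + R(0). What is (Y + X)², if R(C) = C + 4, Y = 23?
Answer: 625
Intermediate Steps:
R(C) = 4 + C
X = -48 (X = -2*(20 + (4 + 0)) = -2*(20 + 4) = -2*24 = -48)
(Y + X)² = (23 - 48)² = (-25)² = 625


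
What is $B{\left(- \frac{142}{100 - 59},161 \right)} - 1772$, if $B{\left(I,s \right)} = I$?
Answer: $- \frac{72794}{41} \approx -1775.5$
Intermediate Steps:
$B{\left(- \frac{142}{100 - 59},161 \right)} - 1772 = - \frac{142}{100 - 59} - 1772 = - \frac{142}{41} - 1772 = - \frac{72794}{41}$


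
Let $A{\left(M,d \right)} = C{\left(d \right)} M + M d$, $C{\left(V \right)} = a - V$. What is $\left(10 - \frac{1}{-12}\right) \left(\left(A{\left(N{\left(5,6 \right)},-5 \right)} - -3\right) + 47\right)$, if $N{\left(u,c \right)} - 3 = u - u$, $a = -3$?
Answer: $\frac{4961}{12} \approx 413.42$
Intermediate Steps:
$N{\left(u,c \right)} = 3$ ($N{\left(u,c \right)} = 3 + \left(u - u\right) = 3 + 0 = 3$)
$C{\left(V \right)} = -3 - V$
$A{\left(M,d \right)} = M d + M \left(-3 - d\right)$ ($A{\left(M,d \right)} = \left(-3 - d\right) M + M d = M \left(-3 - d\right) + M d = M d + M \left(-3 - d\right)$)
$\left(10 - \frac{1}{-12}\right) \left(\left(A{\left(N{\left(5,6 \right)},-5 \right)} - -3\right) + 47\right) = \left(10 - \frac{1}{-12}\right) \left(\left(\left(-3\right) 3 - -3\right) + 47\right) = \left(10 - - \frac{1}{12}\right) \left(\left(-9 + 3\right) + 47\right) = \left(10 + \frac{1}{12}\right) \left(-6 + 47\right) = \frac{121}{12} \cdot 41 = \frac{4961}{12}$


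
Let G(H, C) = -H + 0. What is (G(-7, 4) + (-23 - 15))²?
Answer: 961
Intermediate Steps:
G(H, C) = -H
(G(-7, 4) + (-23 - 15))² = (-1*(-7) + (-23 - 15))² = (7 - 38)² = (-31)² = 961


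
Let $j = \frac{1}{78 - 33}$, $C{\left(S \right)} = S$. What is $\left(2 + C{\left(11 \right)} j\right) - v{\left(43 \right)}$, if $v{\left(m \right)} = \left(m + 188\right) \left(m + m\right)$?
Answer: $- \frac{893869}{45} \approx -19864.0$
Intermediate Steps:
$j = \frac{1}{45} \approx 0.022222$
$v{\left(m \right)} = 2 m \left(188 + m\right)$ ($v{\left(m \right)} = \left(188 + m\right) 2 m = 2 m \left(188 + m\right)$)
$\left(2 + C{\left(11 \right)} j\right) - v{\left(43 \right)} = \left(2 + 11 \cdot \frac{1}{45}\right) - 2 \cdot 43 \left(188 + 43\right) = \left(2 + \frac{11}{45}\right) - 2 \cdot 43 \cdot 231 = \frac{101}{45} - 19866 = - \frac{893869}{45}$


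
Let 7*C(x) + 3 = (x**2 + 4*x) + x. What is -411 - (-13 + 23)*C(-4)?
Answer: -401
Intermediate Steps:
C(x) = -3/7 + x**2/7 + 5*x/7 (C(x) = -3/7 + ((x**2 + 4*x) + x)/7 = -3/7 + (x**2 + 5*x)/7 = -3/7 + (x**2/7 + 5*x/7) = -3/7 + x**2/7 + 5*x/7)
-411 - (-13 + 23)*C(-4) = -411 - (-13 + 23)*(-3/7 + (1/7)*(-4)**2 + (5/7)*(-4)) = -411 - 10*(-3/7 + (1/7)*16 - 20/7) = -411 - 10*(-3/7 + 16/7 - 20/7) = -411 - 10*(-1) = -411 - 1*(-10) = -411 + 10 = -401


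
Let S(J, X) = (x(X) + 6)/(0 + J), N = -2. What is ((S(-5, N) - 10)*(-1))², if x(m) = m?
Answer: 2916/25 ≈ 116.64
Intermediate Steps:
S(J, X) = (6 + X)/J (S(J, X) = (X + 6)/(0 + J) = (6 + X)/J)
((S(-5, N) - 10)*(-1))² = (((6 - 2)/(-5) - 10)*(-1))² = ((-⅕*4 - 10)*(-1))² = ((-⅘ - 10)*(-1))² = (-54/5*(-1))² = (54/5)² = 2916/25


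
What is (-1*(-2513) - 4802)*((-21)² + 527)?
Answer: -2215752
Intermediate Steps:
(-1*(-2513) - 4802)*((-21)² + 527) = (2513 - 4802)*(441 + 527) = -2289*968 = -2215752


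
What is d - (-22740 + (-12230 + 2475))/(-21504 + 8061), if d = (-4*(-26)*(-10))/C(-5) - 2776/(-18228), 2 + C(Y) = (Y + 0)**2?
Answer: -7433488591/156552697 ≈ -47.482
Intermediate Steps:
C(Y) = -2 + Y**2 (C(Y) = -2 + (Y + 0)**2 = -2 + Y**2)
d = -4723318/104811 (d = (-4*(-26)*(-10))/(-2 + (-5)**2) - 2776/(-18228) = (104*(-10))/(-2 + 25) - 2776*(-1/18228) = -1040/23 + 694/4557 = -4723318/104811 ≈ -45.065)
d - (-22740 + (-12230 + 2475))/(-21504 + 8061) = -4723318/104811 - (-22740 + (-12230 + 2475))/(-21504 + 8061) = -4723318/104811 - (-22740 - 9755)/(-13443) = -4723318/104811 - (-32495)*(-1)/13443 = -4723318/104811 - 1*32495/13443 = -4723318/104811 - 32495/13443 = -7433488591/156552697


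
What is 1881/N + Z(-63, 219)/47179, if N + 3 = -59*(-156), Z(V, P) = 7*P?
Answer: 34282944/144697993 ≈ 0.23693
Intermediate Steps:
N = 9201 (N = -3 - 59*(-156) = -3 + 9204 = 9201)
1881/N + Z(-63, 219)/47179 = 1881/9201 + (7*219)/47179 = 1881*(1/9201) + 1533*(1/47179) = 627/3067 + 1533/47179 = 34282944/144697993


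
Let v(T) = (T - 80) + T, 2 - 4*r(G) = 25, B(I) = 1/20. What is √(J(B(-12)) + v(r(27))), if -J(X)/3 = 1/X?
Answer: I*√606/2 ≈ 12.309*I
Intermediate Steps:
B(I) = 1/20
J(X) = -3/X
r(G) = -23/4 (r(G) = ½ - ¼*25 = ½ - 25/4 = -23/4)
v(T) = -80 + 2*T (v(T) = (-80 + T) + T = -80 + 2*T)
√(J(B(-12)) + v(r(27))) = √(-3/1/20 + (-80 + 2*(-23/4))) = √(-3*20 + (-80 - 23/2)) = √(-60 - 183/2) = √(-303/2) = I*√606/2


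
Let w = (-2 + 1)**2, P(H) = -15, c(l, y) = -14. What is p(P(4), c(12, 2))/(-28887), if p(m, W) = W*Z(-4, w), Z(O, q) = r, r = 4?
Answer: 56/28887 ≈ 0.0019386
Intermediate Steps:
w = 1 (w = (-1)**2 = 1)
Z(O, q) = 4
p(m, W) = 4*W (p(m, W) = W*4 = 4*W)
p(P(4), c(12, 2))/(-28887) = (4*(-14))/(-28887) = -56*(-1/28887) = 56/28887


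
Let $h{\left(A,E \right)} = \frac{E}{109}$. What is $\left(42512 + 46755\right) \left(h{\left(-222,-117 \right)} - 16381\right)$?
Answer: $- \frac{159399261482}{109} \approx -1.4624 \cdot 10^{9}$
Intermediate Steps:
$h{\left(A,E \right)} = \frac{E}{109}$ ($h{\left(A,E \right)} = E \frac{1}{109} = \frac{E}{109}$)
$\left(42512 + 46755\right) \left(h{\left(-222,-117 \right)} - 16381\right) = \left(42512 + 46755\right) \left(\frac{1}{109} \left(-117\right) - 16381\right) = 89267 \left(- \frac{117}{109} - 16381\right) = 89267 \left(- \frac{1785646}{109}\right) = - \frac{159399261482}{109}$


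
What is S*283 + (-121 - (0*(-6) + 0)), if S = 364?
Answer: 102891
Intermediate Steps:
S*283 + (-121 - (0*(-6) + 0)) = 364*283 + (-121 - (0*(-6) + 0)) = 103012 + (-121 - (0 + 0)) = 103012 + (-121 - 1*0) = 103012 + (-121 + 0) = 103012 - 121 = 102891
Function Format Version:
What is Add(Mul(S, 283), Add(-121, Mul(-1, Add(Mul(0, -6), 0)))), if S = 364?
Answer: 102891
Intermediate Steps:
Add(Mul(S, 283), Add(-121, Mul(-1, Add(Mul(0, -6), 0)))) = Add(Mul(364, 283), Add(-121, Mul(-1, Add(Mul(0, -6), 0)))) = Add(103012, Add(-121, Mul(-1, Add(0, 0)))) = Add(103012, Add(-121, Mul(-1, 0))) = Add(103012, Add(-121, 0)) = Add(103012, -121) = 102891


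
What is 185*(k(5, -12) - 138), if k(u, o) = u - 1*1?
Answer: -24790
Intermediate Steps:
k(u, o) = -1 + u (k(u, o) = u - 1 = -1 + u)
185*(k(5, -12) - 138) = 185*((-1 + 5) - 138) = 185*(4 - 138) = 185*(-134) = -24790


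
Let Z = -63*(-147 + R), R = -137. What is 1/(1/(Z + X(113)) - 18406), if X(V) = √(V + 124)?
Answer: -5892191779470/108451681563604669 + √237/108451681563604669 ≈ -5.4330e-5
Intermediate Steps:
X(V) = √(124 + V)
Z = 17892 (Z = -63*(-147 - 137) = -63*(-284) = 17892)
1/(1/(Z + X(113)) - 18406) = 1/(1/(17892 + √(124 + 113)) - 18406) = 1/(1/(17892 + √237) - 18406) = 1/(-18406 + 1/(17892 + √237))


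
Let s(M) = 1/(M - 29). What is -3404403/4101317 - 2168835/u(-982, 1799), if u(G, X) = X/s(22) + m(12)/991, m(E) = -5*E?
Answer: 8772538130573376/51183300095191 ≈ 171.39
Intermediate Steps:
s(M) = 1/(-29 + M)
u(G, X) = -60/991 - 7*X (u(G, X) = X/(1/(-29 + 22)) - 5*12/991 = X/(1/(-7)) - 60*1/991 = X/(-⅐) - 60/991 = X*(-7) - 60/991 = -7*X - 60/991 = -60/991 - 7*X)
-3404403/4101317 - 2168835/u(-982, 1799) = -3404403/4101317 - 2168835/(-60/991 - 7*1799) = -3404403*1/4101317 - 2168835/(-60/991 - 12593) = -3404403/4101317 - 2168835/(-12479723/991) = -3404403/4101317 - 2168835*(-991/12479723) = -3404403/4101317 + 2149315485/12479723 = 8772538130573376/51183300095191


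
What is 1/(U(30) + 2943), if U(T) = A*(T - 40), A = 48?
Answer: 1/2463 ≈ 0.00040601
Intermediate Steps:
U(T) = -1920 + 48*T (U(T) = 48*(T - 40) = 48*(-40 + T) = -1920 + 48*T)
1/(U(30) + 2943) = 1/((-1920 + 48*30) + 2943) = 1/((-1920 + 1440) + 2943) = 1/(-480 + 2943) = 1/2463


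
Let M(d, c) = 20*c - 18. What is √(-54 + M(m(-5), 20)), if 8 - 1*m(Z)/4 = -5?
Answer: 2*√82 ≈ 18.111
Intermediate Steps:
m(Z) = 52 (m(Z) = 32 - 4*(-5) = 32 + 20 = 52)
M(d, c) = -18 + 20*c
√(-54 + M(m(-5), 20)) = √(-54 + (-18 + 20*20)) = √(-54 + (-18 + 400)) = √(-54 + 382) = √328 = 2*√82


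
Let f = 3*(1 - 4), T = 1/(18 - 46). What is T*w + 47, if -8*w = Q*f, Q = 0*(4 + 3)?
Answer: 47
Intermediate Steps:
T = -1/28 (T = 1/(-28) = -1/28 ≈ -0.035714)
Q = 0 (Q = 0*7 = 0)
f = -9 (f = 3*(-3) = -9)
w = 0 (w = -0*(-9) = -⅛*0 = 0)
T*w + 47 = -1/28*0 + 47 = 0 + 47 = 47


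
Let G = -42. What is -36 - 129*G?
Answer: 5382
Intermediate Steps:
-36 - 129*G = -36 - 129*(-42) = -36 + 5418 = 5382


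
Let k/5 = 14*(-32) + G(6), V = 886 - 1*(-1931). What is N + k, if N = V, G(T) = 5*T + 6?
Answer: 757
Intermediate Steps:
G(T) = 6 + 5*T
V = 2817 (V = 886 + 1931 = 2817)
N = 2817
k = -2060 (k = 5*(14*(-32) + (6 + 5*6)) = 5*(-448 + (6 + 30)) = 5*(-448 + 36) = 5*(-412) = -2060)
N + k = 2817 - 2060 = 757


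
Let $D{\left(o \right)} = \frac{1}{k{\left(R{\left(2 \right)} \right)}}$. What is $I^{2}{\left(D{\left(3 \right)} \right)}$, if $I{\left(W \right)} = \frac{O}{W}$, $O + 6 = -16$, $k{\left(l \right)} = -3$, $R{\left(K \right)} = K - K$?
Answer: $4356$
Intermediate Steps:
$R{\left(K \right)} = 0$
$O = -22$ ($O = -6 - 16 = -22$)
$D{\left(o \right)} = - \frac{1}{3}$ ($D{\left(o \right)} = \frac{1}{-3} = - \frac{1}{3}$)
$I{\left(W \right)} = - \frac{22}{W}$
$I^{2}{\left(D{\left(3 \right)} \right)} = \left(- \frac{22}{- \frac{1}{3}}\right)^{2} = \left(\left(-22\right) \left(-3\right)\right)^{2} = 66^{2} = 4356$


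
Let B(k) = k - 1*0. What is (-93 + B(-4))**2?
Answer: 9409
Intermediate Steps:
B(k) = k (B(k) = k + 0 = k)
(-93 + B(-4))**2 = (-93 - 4)**2 = (-97)**2 = 9409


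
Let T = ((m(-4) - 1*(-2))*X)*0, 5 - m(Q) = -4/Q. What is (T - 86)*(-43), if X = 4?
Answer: 3698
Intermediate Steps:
m(Q) = 5 + 4/Q (m(Q) = 5 - (-4)/Q = 5 + 4/Q)
T = 0 (T = (((5 + 4/(-4)) - 1*(-2))*4)*0 = (((5 + 4*(-¼)) + 2)*4)*0 = (((5 - 1) + 2)*4)*0 = ((4 + 2)*4)*0 = (6*4)*0 = 24*0 = 0)
(T - 86)*(-43) = (0 - 86)*(-43) = -86*(-43) = 3698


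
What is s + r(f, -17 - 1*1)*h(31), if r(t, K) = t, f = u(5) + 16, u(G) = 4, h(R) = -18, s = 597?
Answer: 237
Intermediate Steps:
f = 20 (f = 4 + 16 = 20)
s + r(f, -17 - 1*1)*h(31) = 597 + 20*(-18) = 597 - 360 = 237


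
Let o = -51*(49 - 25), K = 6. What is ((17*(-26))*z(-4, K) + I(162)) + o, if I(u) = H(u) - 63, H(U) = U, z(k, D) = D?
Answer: -3777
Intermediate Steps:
I(u) = -63 + u (I(u) = u - 63 = -63 + u)
o = -1224 (o = -51*24 = -1224)
((17*(-26))*z(-4, K) + I(162)) + o = ((17*(-26))*6 + (-63 + 162)) - 1224 = (-442*6 + 99) - 1224 = (-2652 + 99) - 1224 = -2553 - 1224 = -3777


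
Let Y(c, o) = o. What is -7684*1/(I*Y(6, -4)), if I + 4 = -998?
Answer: -1921/1002 ≈ -1.9172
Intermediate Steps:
I = -1002 (I = -4 - 998 = -1002)
-7684*1/(I*Y(6, -4)) = -7684/((-4*(-1002))) = -7684/4008 = -7684*1/4008 = -1921/1002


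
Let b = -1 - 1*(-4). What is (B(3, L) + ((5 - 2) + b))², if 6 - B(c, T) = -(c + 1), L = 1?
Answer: 256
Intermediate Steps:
B(c, T) = 7 + c (B(c, T) = 6 - (-1)*(c + 1) = 6 - (-1)*(1 + c) = 6 - (-1 - c) = 6 + (1 + c) = 7 + c)
b = 3 (b = -1 + 4 = 3)
(B(3, L) + ((5 - 2) + b))² = ((7 + 3) + ((5 - 2) + 3))² = (10 + (3 + 3))² = (10 + 6)² = 16² = 256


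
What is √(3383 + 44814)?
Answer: √48197 ≈ 219.54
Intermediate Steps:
√(3383 + 44814) = √48197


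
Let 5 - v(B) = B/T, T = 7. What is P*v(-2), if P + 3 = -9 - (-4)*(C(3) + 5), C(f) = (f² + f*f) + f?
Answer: 3404/7 ≈ 486.29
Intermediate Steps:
C(f) = f + 2*f² (C(f) = (f² + f²) + f = 2*f² + f = f + 2*f²)
v(B) = 5 - B/7
P = 92 (P = -3 + (-9 - (-4)*(3*(1 + 2*3) + 5)) = -3 + (-9 - (-4)*(3*(1 + 6) + 5)) = -3 + (-9 - (-4)*(3*7 + 5)) = -3 + (-9 - (-4)*(21 + 5)) = -3 + (-9 - (-4)*26) = -3 + (-9 - 1*(-104)) = -3 + (-9 + 104) = -3 + 95 = 92)
P*v(-2) = 92*(5 - ⅐*(-2)) = 92*(5 + 2/7) = 92*(37/7) = 3404/7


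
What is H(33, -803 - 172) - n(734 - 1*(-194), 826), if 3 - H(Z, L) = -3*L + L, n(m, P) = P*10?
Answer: -10207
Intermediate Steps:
n(m, P) = 10*P
H(Z, L) = 3 + 2*L (H(Z, L) = 3 - (-3*L + L) = 3 - (-2)*L = 3 + 2*L)
H(33, -803 - 172) - n(734 - 1*(-194), 826) = (3 + 2*(-803 - 172)) - 10*826 = (3 + 2*(-975)) - 1*8260 = (3 - 1950) - 8260 = -1947 - 8260 = -10207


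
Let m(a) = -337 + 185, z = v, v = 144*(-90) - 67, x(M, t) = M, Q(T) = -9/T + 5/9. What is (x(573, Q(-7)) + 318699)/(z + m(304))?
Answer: -106424/4393 ≈ -24.226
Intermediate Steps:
Q(T) = 5/9 - 9/T (Q(T) = -9/T + 5*(1/9) = -9/T + 5/9 = 5/9 - 9/T)
v = -13027 (v = -12960 - 67 = -13027)
z = -13027
m(a) = -152
(x(573, Q(-7)) + 318699)/(z + m(304)) = (573 + 318699)/(-13027 - 152) = 319272/(-13179) = 319272*(-1/13179) = -106424/4393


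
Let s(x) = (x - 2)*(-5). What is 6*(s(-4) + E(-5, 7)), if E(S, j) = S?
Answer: 150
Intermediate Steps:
s(x) = 10 - 5*x (s(x) = (-2 + x)*(-5) = 10 - 5*x)
6*(s(-4) + E(-5, 7)) = 6*((10 - 5*(-4)) - 5) = 6*((10 + 20) - 5) = 6*(30 - 5) = 6*25 = 150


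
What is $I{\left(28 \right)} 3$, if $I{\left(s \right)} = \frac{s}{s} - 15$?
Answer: $-42$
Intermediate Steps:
$I{\left(s \right)} = -14$ ($I{\left(s \right)} = 1 - 15 = -14$)
$I{\left(28 \right)} 3 = \left(-14\right) 3 = -42$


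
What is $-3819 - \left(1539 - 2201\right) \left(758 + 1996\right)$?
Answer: $1819329$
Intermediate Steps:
$-3819 - \left(1539 - 2201\right) \left(758 + 1996\right) = -3819 - \left(-662\right) 2754 = -3819 - -1823148 = -3819 + 1823148 = 1819329$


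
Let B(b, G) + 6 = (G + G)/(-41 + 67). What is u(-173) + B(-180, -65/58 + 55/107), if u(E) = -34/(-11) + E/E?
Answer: -1735653/887458 ≈ -1.9558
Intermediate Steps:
B(b, G) = -6 + G/13 (B(b, G) = -6 + (G + G)/(-41 + 67) = -6 + (2*G)/26 = -6 + (2*G)*(1/26) = -6 + G/13)
u(E) = 45/11 (u(E) = -34*(-1/11) + 1 = 34/11 + 1 = 45/11)
u(-173) + B(-180, -65/58 + 55/107) = 45/11 + (-6 + (-65/58 + 55/107)/13) = 45/11 + (-6 + (1/13)*(-3765/6206)) = 45/11 + (-6 - 3765/80678) = 45/11 - 487833/80678 = -1735653/887458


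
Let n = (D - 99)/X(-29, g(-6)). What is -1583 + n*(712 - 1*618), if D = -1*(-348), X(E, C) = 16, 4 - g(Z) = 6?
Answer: -961/8 ≈ -120.13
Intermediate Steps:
g(Z) = -2 (g(Z) = 4 - 1*6 = 4 - 6 = -2)
D = 348
n = 249/16 (n = (348 - 99)/16 = 249*(1/16) = 249/16 ≈ 15.563)
-1583 + n*(712 - 1*618) = -1583 + 249*(712 - 1*618)/16 = -1583 + 249*(712 - 618)/16 = -1583 + (249/16)*94 = -1583 + 11703/8 = -961/8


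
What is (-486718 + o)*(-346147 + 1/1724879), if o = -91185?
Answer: 345043742536488436/1724879 ≈ 2.0004e+11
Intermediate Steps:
(-486718 + o)*(-346147 + 1/1724879) = (-486718 - 91185)*(-346147 + 1/1724879) = -577903*(-346147 + 1/1724879) = -577903*(-597061691212/1724879) = 345043742536488436/1724879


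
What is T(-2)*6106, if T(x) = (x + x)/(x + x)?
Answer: 6106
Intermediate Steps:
T(x) = 1 (T(x) = (2*x)/((2*x)) = (2*x)*(1/(2*x)) = 1)
T(-2)*6106 = 1*6106 = 6106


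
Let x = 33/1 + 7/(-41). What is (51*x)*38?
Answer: 2608548/41 ≈ 63623.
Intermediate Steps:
x = 1346/41 (x = 33*1 + 7*(-1/41) = 33 - 7/41 = 1346/41 ≈ 32.829)
(51*x)*38 = (51*(1346/41))*38 = (68646/41)*38 = 2608548/41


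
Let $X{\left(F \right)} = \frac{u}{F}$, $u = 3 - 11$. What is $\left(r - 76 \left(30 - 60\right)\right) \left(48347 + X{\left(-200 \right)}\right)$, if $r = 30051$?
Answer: $\frac{39077703756}{25} \approx 1.5631 \cdot 10^{9}$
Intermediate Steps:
$u = -8$
$X{\left(F \right)} = - \frac{8}{F}$
$\left(r - 76 \left(30 - 60\right)\right) \left(48347 + X{\left(-200 \right)}\right) = \left(30051 - 76 \left(30 - 60\right)\right) \left(48347 - \frac{8}{-200}\right) = \left(30051 - -2280\right) \left(48347 - - \frac{1}{25}\right) = \left(30051 + 2280\right) \left(48347 + \frac{1}{25}\right) = 32331 \cdot \frac{1208676}{25} = \frac{39077703756}{25}$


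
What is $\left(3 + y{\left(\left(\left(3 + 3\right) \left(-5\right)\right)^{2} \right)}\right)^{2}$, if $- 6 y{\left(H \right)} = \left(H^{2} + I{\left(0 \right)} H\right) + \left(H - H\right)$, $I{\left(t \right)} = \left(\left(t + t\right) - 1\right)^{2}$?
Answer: $18264711609$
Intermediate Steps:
$I{\left(t \right)} = \left(-1 + 2 t\right)^{2}$ ($I{\left(t \right)} = \left(2 t - 1\right)^{2} = \left(-1 + 2 t\right)^{2}$)
$y{\left(H \right)} = - \frac{H}{6} - \frac{H^{2}}{6}$ ($y{\left(H \right)} = - \frac{\left(H^{2} + \left(-1 + 2 \cdot 0\right)^{2} H\right) + \left(H - H\right)}{6} = - \frac{\left(H^{2} + \left(-1 + 0\right)^{2} H\right) + 0}{6} = - \frac{\left(H^{2} + \left(-1\right)^{2} H\right) + 0}{6} = - \frac{\left(H^{2} + 1 H\right) + 0}{6} = - \frac{\left(H^{2} + H\right) + 0}{6} = - \frac{\left(H + H^{2}\right) + 0}{6} = - \frac{H + H^{2}}{6} = - \frac{H}{6} - \frac{H^{2}}{6}$)
$\left(3 + y{\left(\left(\left(3 + 3\right) \left(-5\right)\right)^{2} \right)}\right)^{2} = \left(3 - \frac{\left(\left(3 + 3\right) \left(-5\right)\right)^{2} \left(1 + \left(\left(3 + 3\right) \left(-5\right)\right)^{2}\right)}{6}\right)^{2} = \left(3 - \frac{\left(6 \left(-5\right)\right)^{2} \left(1 + \left(6 \left(-5\right)\right)^{2}\right)}{6}\right)^{2} = \left(3 - \frac{\left(-30\right)^{2} \left(1 + \left(-30\right)^{2}\right)}{6}\right)^{2} = \left(3 - 150 \left(1 + 900\right)\right)^{2} = \left(3 - 150 \cdot 901\right)^{2} = \left(3 - 135150\right)^{2} = \left(-135147\right)^{2} = 18264711609$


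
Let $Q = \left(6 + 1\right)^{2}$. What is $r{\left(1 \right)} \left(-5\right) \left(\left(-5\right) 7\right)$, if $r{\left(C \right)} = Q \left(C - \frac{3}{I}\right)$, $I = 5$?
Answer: $3430$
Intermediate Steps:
$Q = 49$ ($Q = 7^{2} = 49$)
$r{\left(C \right)} = - \frac{147}{5} + 49 C$ ($r{\left(C \right)} = 49 \left(C - \frac{3}{5}\right) = 49 \left(- \frac{3}{5} + C\right) = - \frac{147}{5} + 49 C$)
$r{\left(1 \right)} \left(-5\right) \left(\left(-5\right) 7\right) = \left(- \frac{147}{5} + 49 \cdot 1\right) \left(-5\right) \left(\left(-5\right) 7\right) = \left(- \frac{147}{5} + 49\right) \left(-5\right) \left(-35\right) = \frac{98}{5} \left(-5\right) \left(-35\right) = \left(-98\right) \left(-35\right) = 3430$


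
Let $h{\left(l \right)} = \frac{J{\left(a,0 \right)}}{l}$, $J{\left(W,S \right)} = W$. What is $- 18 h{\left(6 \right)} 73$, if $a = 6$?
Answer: $-1314$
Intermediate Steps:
$h{\left(l \right)} = \frac{6}{l}$
$- 18 h{\left(6 \right)} 73 = - 18 \cdot \frac{6}{6} \cdot 73 = - 18 \cdot 6 \cdot \frac{1}{6} \cdot 73 = \left(-18\right) 1 \cdot 73 = \left(-18\right) 73 = -1314$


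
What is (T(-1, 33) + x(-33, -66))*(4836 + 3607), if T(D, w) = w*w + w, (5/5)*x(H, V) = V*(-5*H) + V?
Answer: -83028462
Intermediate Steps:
x(H, V) = V - 5*H*V (x(H, V) = V*(-5*H) + V = -5*H*V + V = V - 5*H*V)
T(D, w) = w + w² (T(D, w) = w² + w = w + w²)
(T(-1, 33) + x(-33, -66))*(4836 + 3607) = (33*(1 + 33) - 66*(1 - 5*(-33)))*(4836 + 3607) = (33*34 - 66*(1 + 165))*8443 = (1122 - 66*166)*8443 = (1122 - 10956)*8443 = -9834*8443 = -83028462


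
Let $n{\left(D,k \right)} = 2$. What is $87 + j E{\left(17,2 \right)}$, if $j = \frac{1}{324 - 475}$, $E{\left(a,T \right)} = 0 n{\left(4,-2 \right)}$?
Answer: $87$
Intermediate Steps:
$E{\left(a,T \right)} = 0$ ($E{\left(a,T \right)} = 0 \cdot 2 = 0$)
$j = - \frac{1}{151}$ ($j = \frac{1}{-151} = - \frac{1}{151} \approx -0.0066225$)
$87 + j E{\left(17,2 \right)} = 87 - 0 = 87 + 0 = 87$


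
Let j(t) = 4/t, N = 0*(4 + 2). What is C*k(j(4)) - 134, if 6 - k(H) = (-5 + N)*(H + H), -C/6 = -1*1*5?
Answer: 346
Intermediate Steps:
N = 0 (N = 0*6 = 0)
C = 30 (C = -6*(-1*1)*5 = -(-6)*5 = -6*(-5) = 30)
k(H) = 6 + 10*H (k(H) = 6 - (-5 + 0)*(H + H) = 6 - (-5)*2*H = 6 - (-10)*H = 6 + 10*H)
C*k(j(4)) - 134 = 30*(6 + 10*(4/4)) - 134 = 30*(6 + 10*(4*(1/4))) - 134 = 30*(6 + 10*1) - 134 = 30*(6 + 10) - 134 = 30*16 - 134 = 480 - 134 = 346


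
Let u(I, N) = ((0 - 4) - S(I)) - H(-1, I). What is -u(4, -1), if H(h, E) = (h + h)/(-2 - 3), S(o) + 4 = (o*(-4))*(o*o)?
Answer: -1278/5 ≈ -255.60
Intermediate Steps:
S(o) = -4 - 4*o³ (S(o) = -4 + (o*(-4))*(o*o) = -4 + (-4*o)*o² = -4 - 4*o³)
H(h, E) = -2*h/5 (H(h, E) = (2*h)/(-5) = (2*h)*(-⅕) = -2*h/5)
u(I, N) = -⅖ + 4*I³ (u(I, N) = ((0 - 4) - (-4 - 4*I³)) - (-2)*(-1)/5 = (-4 + (4 + 4*I³)) - 1*⅖ = 4*I³ - ⅖ = -⅖ + 4*I³)
-u(4, -1) = -(-⅖ + 4*4³) = -(-⅖ + 4*64) = -(-⅖ + 256) = -1*1278/5 = -1278/5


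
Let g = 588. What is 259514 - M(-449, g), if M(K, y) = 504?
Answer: 259010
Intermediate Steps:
259514 - M(-449, g) = 259514 - 1*504 = 259514 - 504 = 259010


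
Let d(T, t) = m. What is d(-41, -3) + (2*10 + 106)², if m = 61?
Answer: 15937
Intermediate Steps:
d(T, t) = 61
d(-41, -3) + (2*10 + 106)² = 61 + (2*10 + 106)² = 61 + (20 + 106)² = 61 + 126² = 61 + 15876 = 15937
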